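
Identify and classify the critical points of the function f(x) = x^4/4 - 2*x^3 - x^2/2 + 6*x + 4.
f'(x) = x^3 - 6*x^2 - x + 6

Solve f'(x) = 0:
  Factor: x^3 - 6*x^2 - x + 6 = (x - 6)*(x - 1)*(x + 1) = 0.
  ⇒ x = -1, 1, 6

f''(x) = 3*x^2 - 12*x - 1
Second-derivative test at each critical point:
  f''(-1) = 14 > 0 → local minimum
  f''(1) = -10 < 0 → local maximum
  f''(6) = 35 > 0 → local minimum

Critical points: x = -1 (local minimum); x = 1 (local maximum); x = 6 (local minimum)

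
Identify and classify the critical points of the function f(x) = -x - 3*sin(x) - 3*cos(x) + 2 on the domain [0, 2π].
f'(x) = -3*sqrt(2)*cos(x + pi/4) - 1

Solve f'(x) = 0 on [0, 2π]:
  f'(x) = 0 ⇔ 3*sin(x) - 3*cos(x) = 1. Write the left side as R·cos(x + φ) with R = √((-3)² + (-3)²) = 3*sqrt(2), cos φ = -sqrt(2)/2, sin φ = -sqrt(2)/2; then cos(x + φ) = sqrt(2)/6. Solve for x and keep the solutions lying in [0, 2π].
  ⇒ x = atan((1 + sqrt(17))/(-1 + sqrt(17))) ≈ 1.0233, atan((1 - sqrt(17))/(-sqrt(17) - 1)) + pi ≈ 3.6890

f''(x) = 3*sqrt(2)*sin(x + pi/4)
Second-derivative test at each critical point:
  f''(1.0233) = 4.1231 > 0 → local minimum
  f''(3.6890) = -4.1231 < 0 → local maximum

Critical points: x = atan((1 + sqrt(17))/(-1 + sqrt(17))) ≈ 1.0233 (local minimum); x = atan((1 - sqrt(17))/(-sqrt(17) - 1)) + pi ≈ 3.6890 (local maximum)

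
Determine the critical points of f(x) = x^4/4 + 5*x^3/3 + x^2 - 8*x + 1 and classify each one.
f'(x) = x^3 + 5*x^2 + 2*x - 8

Solve f'(x) = 0:
  Factor: x^3 + 5*x^2 + 2*x - 8 = (x - 1)*(x + 2)*(x + 4) = 0.
  ⇒ x = -4, -2, 1

f''(x) = 3*x^2 + 10*x + 2
Second-derivative test at each critical point:
  f''(-4) = 10 > 0 → local minimum
  f''(-2) = -6 < 0 → local maximum
  f''(1) = 15 > 0 → local minimum

Critical points: x = -4 (local minimum); x = -2 (local maximum); x = 1 (local minimum)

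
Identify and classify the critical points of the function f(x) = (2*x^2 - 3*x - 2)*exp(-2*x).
f'(x) = (-4*x^2 + 10*x + 1)*exp(-2*x)

Solve f'(x) = 0:
  f'(x) = (-4*x^2 + 10*x + 1)·exp(-2*x) and exp(-2*x) > 0 for every x, so f'(x) = 0 ⇔ -4*x^2 + 10*x + 1 = 0.
  4*x^2 - 10*x - 1 = 0 has no rational roots; quadratic formula: x = (10 ± √116)/8.
  ⇒ x = 5/4 - sqrt(29)/4 ≈ -0.0963, 5/4 + sqrt(29)/4 ≈ 2.5963

f''(x) = 4*(2*x^2 - 7*x + 2)*exp(-2*x)
Second-derivative test at each critical point:
  f''(-0.0963) = 13.0577 > 0 → local minimum
  f''(2.5963) = -0.0599 < 0 → local maximum

Critical points: x = 5/4 - sqrt(29)/4 ≈ -0.0963 (local minimum); x = 5/4 + sqrt(29)/4 ≈ 2.5963 (local maximum)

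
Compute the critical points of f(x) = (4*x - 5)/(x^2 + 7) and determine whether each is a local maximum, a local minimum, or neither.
f'(x) = 2*(-2*x^2 + 5*x + 14)/(x^4 + 14*x^2 + 49)

Solve f'(x) = 0:
  f'(x) = -2*(2*x^2 - 5*x - 14)/(x^2 + 7)^2; the denominator is positive wherever f is defined, so f'(x) = 0 ⇔ -4*x^2 + 10*x + 28 = 0.
  Factor: -4*x^2 + 10*x + 28 = -2*(2*x^2 - 5*x - 14); 2*x^2 - 5*x - 14 = 0 has no rational roots; quadratic formula: x = (5 ± √137)/4.
  ⇒ x = 5/4 - sqrt(137)/4 ≈ -1.6762, 5/4 + sqrt(137)/4 ≈ 4.1762

f''(x) = 2*(4*x^2*(4*x - 5) + (5 - 12*x)*(x^2 + 7))/(x^2 + 7)^3
Second-derivative test at each critical point:
  f''(-1.6762) = 0.2433 > 0 → local minimum
  f''(4.1762) = -0.0392 < 0 → local maximum

Critical points: x = 5/4 - sqrt(137)/4 ≈ -1.6762 (local minimum); x = 5/4 + sqrt(137)/4 ≈ 4.1762 (local maximum)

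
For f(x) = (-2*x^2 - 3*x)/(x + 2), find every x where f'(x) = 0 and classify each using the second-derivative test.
f'(x) = 2*(-x^2 - 4*x - 3)/(x^2 + 4*x + 4)

Solve f'(x) = 0:
  f'(x) = -2*(x + 1)*(x + 3)/(x + 2)^2; the denominator is positive wherever f is defined, so f'(x) = 0 ⇔ -2*x^2 - 8*x - 6 = 0.
  Factor: -2*x^2 - 8*x - 6 = -2*(x + 1)*(x + 3) = 0.
  ⇒ x = -3, -1

f''(x) = -4/(x^3 + 6*x^2 + 12*x + 8)
Second-derivative test at each critical point:
  f''(-3) = 4 > 0 → local minimum
  f''(-1) = -4 < 0 → local maximum

Critical points: x = -3 (local minimum); x = -1 (local maximum)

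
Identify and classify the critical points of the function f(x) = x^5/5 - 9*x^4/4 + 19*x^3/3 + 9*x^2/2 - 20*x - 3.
f'(x) = x^4 - 9*x^3 + 19*x^2 + 9*x - 20

Solve f'(x) = 0:
  Factor: x^4 - 9*x^3 + 19*x^2 + 9*x - 20 = (x - 5)*(x - 4)*(x - 1)*(x + 1) = 0.
  ⇒ x = -1, 1, 4, 5

f''(x) = 4*x^3 - 27*x^2 + 38*x + 9
Second-derivative test at each critical point:
  f''(-1) = -60 < 0 → local maximum
  f''(1) = 24 > 0 → local minimum
  f''(4) = -15 < 0 → local maximum
  f''(5) = 24 > 0 → local minimum

Critical points: x = -1 (local maximum); x = 1 (local minimum); x = 4 (local maximum); x = 5 (local minimum)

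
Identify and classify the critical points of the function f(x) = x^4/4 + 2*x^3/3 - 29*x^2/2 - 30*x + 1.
f'(x) = x^3 + 2*x^2 - 29*x - 30

Solve f'(x) = 0:
  Factor: x^3 + 2*x^2 - 29*x - 30 = (x - 5)*(x + 1)*(x + 6) = 0.
  ⇒ x = -6, -1, 5

f''(x) = 3*x^2 + 4*x - 29
Second-derivative test at each critical point:
  f''(-6) = 55 > 0 → local minimum
  f''(-1) = -30 < 0 → local maximum
  f''(5) = 66 > 0 → local minimum

Critical points: x = -6 (local minimum); x = -1 (local maximum); x = 5 (local minimum)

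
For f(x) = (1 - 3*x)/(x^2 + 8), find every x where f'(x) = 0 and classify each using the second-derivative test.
f'(x) = (3*x^2 - 2*x - 24)/(x^4 + 16*x^2 + 64)

Solve f'(x) = 0:
  f'(x) = (3*x^2 - 2*x - 24)/(x^2 + 8)^2; the denominator is positive wherever f is defined, so f'(x) = 0 ⇔ 3*x^2 - 2*x - 24 = 0.
  3*x^2 - 2*x - 24 = 0 has no rational roots; quadratic formula: x = (2 ± √292)/6.
  ⇒ x = 1/3 - sqrt(73)/3 ≈ -2.5147, 1/3 + sqrt(73)/3 ≈ 3.1813

f''(x) = 2*(4*x^2*(1 - 3*x) + (9*x - 1)*(x^2 + 8))/(x^2 + 8)^3
Second-derivative test at each critical point:
  f''(-2.5147) = -0.0833 < 0 → local maximum
  f''(3.1813) = 0.0520 > 0 → local minimum

Critical points: x = 1/3 - sqrt(73)/3 ≈ -2.5147 (local maximum); x = 1/3 + sqrt(73)/3 ≈ 3.1813 (local minimum)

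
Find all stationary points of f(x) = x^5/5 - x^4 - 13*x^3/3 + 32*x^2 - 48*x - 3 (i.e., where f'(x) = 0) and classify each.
f'(x) = x^4 - 4*x^3 - 13*x^2 + 64*x - 48

Solve f'(x) = 0:
  Factor: x^4 - 4*x^3 - 13*x^2 + 64*x - 48 = (x - 4)*(x - 3)*(x - 1)*(x + 4) = 0.
  ⇒ x = -4, 1, 3, 4

f''(x) = 4*x^3 - 12*x^2 - 26*x + 64
Second-derivative test at each critical point:
  f''(-4) = -280 < 0 → local maximum
  f''(1) = 30 > 0 → local minimum
  f''(3) = -14 < 0 → local maximum
  f''(4) = 24 > 0 → local minimum

Critical points: x = -4 (local maximum); x = 1 (local minimum); x = 3 (local maximum); x = 4 (local minimum)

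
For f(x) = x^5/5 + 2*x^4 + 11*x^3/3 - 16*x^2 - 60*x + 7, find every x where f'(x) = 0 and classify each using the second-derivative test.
f'(x) = x^4 + 8*x^3 + 11*x^2 - 32*x - 60

Solve f'(x) = 0:
  Factor: x^4 + 8*x^3 + 11*x^2 - 32*x - 60 = (x - 2)*(x + 2)*(x + 3)*(x + 5) = 0.
  ⇒ x = -5, -3, -2, 2

f''(x) = 4*x^3 + 24*x^2 + 22*x - 32
Second-derivative test at each critical point:
  f''(-5) = -42 < 0 → local maximum
  f''(-3) = 10 > 0 → local minimum
  f''(-2) = -12 < 0 → local maximum
  f''(2) = 140 > 0 → local minimum

Critical points: x = -5 (local maximum); x = -3 (local minimum); x = -2 (local maximum); x = 2 (local minimum)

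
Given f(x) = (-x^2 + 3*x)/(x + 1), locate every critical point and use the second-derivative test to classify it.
f'(x) = (-x^2 - 2*x + 3)/(x^2 + 2*x + 1)

Solve f'(x) = 0:
  f'(x) = -(x - 1)*(x + 3)/(x + 1)^2; the denominator is positive wherever f is defined, so f'(x) = 0 ⇔ -x^2 - 2*x + 3 = 0.
  Factor: -x^2 - 2*x + 3 = -(x - 1)*(x + 3) = 0.
  ⇒ x = -3, 1

f''(x) = -8/(x^3 + 3*x^2 + 3*x + 1)
Second-derivative test at each critical point:
  f''(-3) = 1 > 0 → local minimum
  f''(1) = -1 < 0 → local maximum

Critical points: x = -3 (local minimum); x = 1 (local maximum)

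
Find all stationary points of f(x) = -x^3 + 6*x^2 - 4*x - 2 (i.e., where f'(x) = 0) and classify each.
f'(x) = -3*x^2 + 12*x - 4

Solve f'(x) = 0:
  3*x^2 - 12*x + 4 = 0 has no rational roots; quadratic formula: x = (12 ± √96)/6.
  ⇒ x = 2 - 2*sqrt(6)/3 ≈ 0.3670, 2*sqrt(6)/3 + 2 ≈ 3.6330

f''(x) = 12 - 6*x
Second-derivative test at each critical point:
  f''(0.3670) = 9.7980 > 0 → local minimum
  f''(3.6330) = -9.7980 < 0 → local maximum

Critical points: x = 2 - 2*sqrt(6)/3 ≈ 0.3670 (local minimum); x = 2*sqrt(6)/3 + 2 ≈ 3.6330 (local maximum)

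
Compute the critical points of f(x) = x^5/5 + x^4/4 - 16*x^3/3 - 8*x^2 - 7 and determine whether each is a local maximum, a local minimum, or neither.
f'(x) = x*(x^3 + x^2 - 16*x - 16)

Solve f'(x) = 0:
  Factor: x^4 + x^3 - 16*x^2 - 16*x = x*(x - 4)*(x + 1)*(x + 4) = 0.
  ⇒ x = -4, -1, 0, 4

f''(x) = 4*x^3 + 3*x^2 - 32*x - 16
Second-derivative test at each critical point:
  f''(-4) = -96 < 0 → local maximum
  f''(-1) = 15 > 0 → local minimum
  f''(0) = -16 < 0 → local maximum
  f''(4) = 160 > 0 → local minimum

Critical points: x = -4 (local maximum); x = -1 (local minimum); x = 0 (local maximum); x = 4 (local minimum)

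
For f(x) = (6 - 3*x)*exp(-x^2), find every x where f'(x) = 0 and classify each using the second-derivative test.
f'(x) = 3*(2*x*(x - 2) - 1)*exp(-x^2)

Solve f'(x) = 0:
  f'(x) = (6*x^2 - 12*x - 3)·exp(-x^2) and exp(-x^2) > 0 for every x, so f'(x) = 0 ⇔ 6*x^2 - 12*x - 3 = 0.
  Factor: 6*x^2 - 12*x - 3 = 3*(2*x^2 - 4*x - 1); 2*x^2 - 4*x - 1 = 0 has no rational roots; quadratic formula: x = (4 ± √24)/4.
  ⇒ x = 1 - sqrt(6)/2 ≈ -0.2247, 1 + sqrt(6)/2 ≈ 2.2247

f''(x) = 6*(2*x^2*(2 - x) + 3*x - 2)*exp(-x^2)
Second-derivative test at each critical point:
  f''(-0.2247) = -13.9730 < 0 → local maximum
  f''(2.2247) = 0.1042 > 0 → local minimum

Critical points: x = 1 - sqrt(6)/2 ≈ -0.2247 (local maximum); x = 1 + sqrt(6)/2 ≈ 2.2247 (local minimum)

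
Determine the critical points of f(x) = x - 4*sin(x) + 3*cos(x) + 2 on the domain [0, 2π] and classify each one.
f'(x) = -3*sin(x) - 4*cos(x) + 1

Solve f'(x) = 0 on [0, 2π]:
  f'(x) = 0 ⇔ -3*sin(x) - 4*cos(x) = -1. Write the left side as R·cos(x + φ) with R = √((-4)² + 3²) = 5, cos φ = -4/5, sin φ = 3/5; then cos(x + φ) = -1/5. Solve for x and keep the solutions lying in [0, 2π].
  ⇒ x = atan((3 + 8*sqrt(6))/(4 - 6*sqrt(6))) + pi ≈ 2.0129, atan((3 - 8*sqrt(6))/(4 + 6*sqrt(6))) + 2*pi ≈ 5.5572

f''(x) = 4*sin(x) - 3*cos(x)
Second-derivative test at each critical point:
  f''(2.0129) = 4.8990 > 0 → local minimum
  f''(5.5572) = -4.8990 < 0 → local maximum

Critical points: x = atan((3 + 8*sqrt(6))/(4 - 6*sqrt(6))) + pi ≈ 2.0129 (local minimum); x = atan((3 - 8*sqrt(6))/(4 + 6*sqrt(6))) + 2*pi ≈ 5.5572 (local maximum)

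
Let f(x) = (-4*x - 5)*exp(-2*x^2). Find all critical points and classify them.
f'(x) = 4*(x*(4*x + 5) - 1)*exp(-2*x^2)

Solve f'(x) = 0:
  f'(x) = (16*x^2 + 20*x - 4)·exp(-2*x^2) and exp(-2*x^2) > 0 for every x, so f'(x) = 0 ⇔ 16*x^2 + 20*x - 4 = 0.
  Factor: 16*x^2 + 20*x - 4 = 4*(4*x^2 + 5*x - 1); 4*x^2 + 5*x - 1 = 0 has no rational roots; quadratic formula: x = (-5 ± √41)/8.
  ⇒ x = -sqrt(41)/8 - 5/8 ≈ -1.4254, -5/8 + sqrt(41)/8 ≈ 0.1754

f''(x) = 4*(-16*x^3 - 20*x^2 + 12*x + 5)*exp(-2*x^2)
Second-derivative test at each critical point:
  f''(-1.4254) = -0.4403 < 0 → local maximum
  f''(0.1754) = 24.0842 > 0 → local minimum

Critical points: x = -sqrt(41)/8 - 5/8 ≈ -1.4254 (local maximum); x = -5/8 + sqrt(41)/8 ≈ 0.1754 (local minimum)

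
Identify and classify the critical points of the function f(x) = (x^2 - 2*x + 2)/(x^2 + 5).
f'(x) = 2*(x^2 + 3*x - 5)/(x^4 + 10*x^2 + 25)

Solve f'(x) = 0:
  f'(x) = 2*(x^2 + 3*x - 5)/(x^2 + 5)^2; the denominator is positive wherever f is defined, so f'(x) = 0 ⇔ 2*x^2 + 6*x - 10 = 0.
  Factor: 2*x^2 + 6*x - 10 = 2*(x^2 + 3*x - 5); x^2 + 3*x - 5 = 0 has no rational roots; quadratic formula: x = (-3 ± √29)/2.
  ⇒ x = -sqrt(29)/2 - 3/2 ≈ -4.1926, -3/2 + sqrt(29)/2 ≈ 1.1926

f''(x) = 2*(-2*x^3 - 9*x^2 + 30*x + 15)/(x^6 + 15*x^4 + 75*x^2 + 125)
Second-derivative test at each critical point:
  f''(-4.1926) = -0.0211 < 0 → local maximum
  f''(1.1926) = 0.2611 > 0 → local minimum

Critical points: x = -sqrt(29)/2 - 3/2 ≈ -4.1926 (local maximum); x = -3/2 + sqrt(29)/2 ≈ 1.1926 (local minimum)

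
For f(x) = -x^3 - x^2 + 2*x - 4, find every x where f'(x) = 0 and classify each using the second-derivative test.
f'(x) = -3*x^2 - 2*x + 2

Solve f'(x) = 0:
  3*x^2 + 2*x - 2 = 0 has no rational roots; quadratic formula: x = (-2 ± √28)/6.
  ⇒ x = -sqrt(7)/3 - 1/3 ≈ -1.2153, -1/3 + sqrt(7)/3 ≈ 0.5486

f''(x) = -6*x - 2
Second-derivative test at each critical point:
  f''(-1.2153) = 5.2915 > 0 → local minimum
  f''(0.5486) = -5.2915 < 0 → local maximum

Critical points: x = -sqrt(7)/3 - 1/3 ≈ -1.2153 (local minimum); x = -1/3 + sqrt(7)/3 ≈ 0.5486 (local maximum)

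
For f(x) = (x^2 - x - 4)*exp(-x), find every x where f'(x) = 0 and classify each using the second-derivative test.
f'(x) = (-x^2 + 3*x + 3)*exp(-x)

Solve f'(x) = 0:
  f'(x) = (-x^2 + 3*x + 3)·exp(-x) and exp(-x) > 0 for every x, so f'(x) = 0 ⇔ -x^2 + 3*x + 3 = 0.
  x^2 - 3*x - 3 = 0 has no rational roots; quadratic formula: x = (3 ± √21)/2.
  ⇒ x = 3/2 - sqrt(21)/2 ≈ -0.7913, 3/2 + sqrt(21)/2 ≈ 3.7913

f''(x) = x*(x - 5)*exp(-x)
Second-derivative test at each critical point:
  f''(-0.7913) = 10.1102 > 0 → local minimum
  f''(3.7913) = -0.1034 < 0 → local maximum

Critical points: x = 3/2 - sqrt(21)/2 ≈ -0.7913 (local minimum); x = 3/2 + sqrt(21)/2 ≈ 3.7913 (local maximum)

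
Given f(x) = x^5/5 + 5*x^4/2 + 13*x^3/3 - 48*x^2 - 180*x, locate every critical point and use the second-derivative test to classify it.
f'(x) = x^4 + 10*x^3 + 13*x^2 - 96*x - 180

Solve f'(x) = 0:
  Factor: x^4 + 10*x^3 + 13*x^2 - 96*x - 180 = (x - 3)*(x + 2)*(x + 5)*(x + 6) = 0.
  ⇒ x = -6, -5, -2, 3

f''(x) = 4*x^3 + 30*x^2 + 26*x - 96
Second-derivative test at each critical point:
  f''(-6) = -36 < 0 → local maximum
  f''(-5) = 24 > 0 → local minimum
  f''(-2) = -60 < 0 → local maximum
  f''(3) = 360 > 0 → local minimum

Critical points: x = -6 (local maximum); x = -5 (local minimum); x = -2 (local maximum); x = 3 (local minimum)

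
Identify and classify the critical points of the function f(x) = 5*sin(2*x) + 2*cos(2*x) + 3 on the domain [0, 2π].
f'(x) = -4*sin(2*x) + 10*cos(2*x)

Solve f'(x) = 0 on [0, 2π]:
  f'(x) = 0 ⇔ 5*cos(2*x) = 2*sin(2*x) ⇔ tan(2*x) = 5/2, i.e. 2*x = arctan(5/2) + nπ; keep the solutions lying in [0, 2π].
  ⇒ x = atan(5/2)/2 ≈ 0.5951, atan(5/2)/2 + pi/2 ≈ 2.1659, atan(5/2)/2 + pi ≈ 3.7367, atan(5/2)/2 + 3*pi/2 ≈ 5.3075

f''(x) = -20*sin(2*x) - 8*cos(2*x)
Second-derivative test at each critical point:
  f''(0.5951) = -21.5407 < 0 → local maximum
  f''(2.1659) = 21.5407 > 0 → local minimum
  f''(3.7367) = -21.5407 < 0 → local maximum
  f''(5.3075) = 21.5407 > 0 → local minimum

Critical points: x = atan(5/2)/2 ≈ 0.5951 (local maximum); x = atan(5/2)/2 + pi/2 ≈ 2.1659 (local minimum); x = atan(5/2)/2 + pi ≈ 3.7367 (local maximum); x = atan(5/2)/2 + 3*pi/2 ≈ 5.3075 (local minimum)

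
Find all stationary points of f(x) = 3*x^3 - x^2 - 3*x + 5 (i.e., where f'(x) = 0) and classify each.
f'(x) = 9*x^2 - 2*x - 3

Solve f'(x) = 0:
  9*x^2 - 2*x - 3 = 0 has no rational roots; quadratic formula: x = (2 ± √112)/18.
  ⇒ x = 1/9 - 2*sqrt(7)/9 ≈ -0.4768, 1/9 + 2*sqrt(7)/9 ≈ 0.6991

f''(x) = 18*x - 2
Second-derivative test at each critical point:
  f''(-0.4768) = -10.5830 < 0 → local maximum
  f''(0.6991) = 10.5830 > 0 → local minimum

Critical points: x = 1/9 - 2*sqrt(7)/9 ≈ -0.4768 (local maximum); x = 1/9 + 2*sqrt(7)/9 ≈ 0.6991 (local minimum)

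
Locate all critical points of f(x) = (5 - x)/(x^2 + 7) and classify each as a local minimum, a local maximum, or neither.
f'(x) = (-x^2 + 2*x*(x - 5) - 7)/(x^2 + 7)^2

Solve f'(x) = 0:
  f'(x) = (x^2 - 10*x - 7)/(x^2 + 7)^2; the denominator is positive wherever f is defined, so f'(x) = 0 ⇔ x^2 - 10*x - 7 = 0.
  x^2 - 10*x - 7 = 0 has no rational roots; quadratic formula: x = (10 ± √128)/2.
  ⇒ x = 5 - 4*sqrt(2) ≈ -0.6569, 5 + 4*sqrt(2) ≈ 10.6569

f''(x) = 2*(4*x^2*(5 - x) + (3*x - 5)*(x^2 + 7))/(x^2 + 7)^3
Second-derivative test at each critical point:
  f''(-0.6569) = -0.2049 < 0 → local maximum
  f''(10.6569) = 0.0008 > 0 → local minimum

Critical points: x = 5 - 4*sqrt(2) ≈ -0.6569 (local maximum); x = 5 + 4*sqrt(2) ≈ 10.6569 (local minimum)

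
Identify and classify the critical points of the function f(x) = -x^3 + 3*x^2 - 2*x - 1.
f'(x) = -3*x^2 + 6*x - 2

Solve f'(x) = 0:
  3*x^2 - 6*x + 2 = 0 has no rational roots; quadratic formula: x = (6 ± √12)/6.
  ⇒ x = 1 - sqrt(3)/3 ≈ 0.4226, sqrt(3)/3 + 1 ≈ 1.5774

f''(x) = 6 - 6*x
Second-derivative test at each critical point:
  f''(0.4226) = 3.4641 > 0 → local minimum
  f''(1.5774) = -3.4641 < 0 → local maximum

Critical points: x = 1 - sqrt(3)/3 ≈ 0.4226 (local minimum); x = sqrt(3)/3 + 1 ≈ 1.5774 (local maximum)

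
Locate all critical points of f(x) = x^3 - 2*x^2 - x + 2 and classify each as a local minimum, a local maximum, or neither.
f'(x) = 3*x^2 - 4*x - 1

Solve f'(x) = 0:
  3*x^2 - 4*x - 1 = 0 has no rational roots; quadratic formula: x = (4 ± √28)/6.
  ⇒ x = 2/3 - sqrt(7)/3 ≈ -0.2153, 2/3 + sqrt(7)/3 ≈ 1.5486

f''(x) = 6*x - 4
Second-derivative test at each critical point:
  f''(-0.2153) = -5.2915 < 0 → local maximum
  f''(1.5486) = 5.2915 > 0 → local minimum

Critical points: x = 2/3 - sqrt(7)/3 ≈ -0.2153 (local maximum); x = 2/3 + sqrt(7)/3 ≈ 1.5486 (local minimum)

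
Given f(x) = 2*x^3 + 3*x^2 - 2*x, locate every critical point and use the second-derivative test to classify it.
f'(x) = 6*x^2 + 6*x - 2

Solve f'(x) = 0:
  Factor: 6*x^2 + 6*x - 2 = 2*(3*x^2 + 3*x - 1); 3*x^2 + 3*x - 1 = 0 has no rational roots; quadratic formula: x = (-3 ± √21)/6.
  ⇒ x = -sqrt(21)/6 - 1/2 ≈ -1.2638, -1/2 + sqrt(21)/6 ≈ 0.2638

f''(x) = 12*x + 6
Second-derivative test at each critical point:
  f''(-1.2638) = -9.1652 < 0 → local maximum
  f''(0.2638) = 9.1652 > 0 → local minimum

Critical points: x = -sqrt(21)/6 - 1/2 ≈ -1.2638 (local maximum); x = -1/2 + sqrt(21)/6 ≈ 0.2638 (local minimum)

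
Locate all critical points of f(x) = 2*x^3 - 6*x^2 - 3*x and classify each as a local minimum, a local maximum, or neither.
f'(x) = 6*x^2 - 12*x - 3

Solve f'(x) = 0:
  Factor: 6*x^2 - 12*x - 3 = 3*(2*x^2 - 4*x - 1); 2*x^2 - 4*x - 1 = 0 has no rational roots; quadratic formula: x = (4 ± √24)/4.
  ⇒ x = 1 - sqrt(6)/2 ≈ -0.2247, 1 + sqrt(6)/2 ≈ 2.2247

f''(x) = 12*x - 12
Second-derivative test at each critical point:
  f''(-0.2247) = -14.6969 < 0 → local maximum
  f''(2.2247) = 14.6969 > 0 → local minimum

Critical points: x = 1 - sqrt(6)/2 ≈ -0.2247 (local maximum); x = 1 + sqrt(6)/2 ≈ 2.2247 (local minimum)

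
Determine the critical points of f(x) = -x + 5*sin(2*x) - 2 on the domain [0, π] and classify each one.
f'(x) = 10*cos(2*x) - 1

Solve f'(x) = 0 on [0, π]:
  f'(x) = 0 ⇔ cos(2*x) = 1/10, i.e. 2*x = ±arccos(1/10) + 2nπ; keep the solutions lying in [0, π].
  ⇒ x = acos(1/10)/2 ≈ 0.7353, pi - acos(1/10)/2 ≈ 2.4063

f''(x) = -20*sin(2*x)
Second-derivative test at each critical point:
  f''(0.7353) = -19.8997 < 0 → local maximum
  f''(2.4063) = 19.8997 > 0 → local minimum

Critical points: x = acos(1/10)/2 ≈ 0.7353 (local maximum); x = pi - acos(1/10)/2 ≈ 2.4063 (local minimum)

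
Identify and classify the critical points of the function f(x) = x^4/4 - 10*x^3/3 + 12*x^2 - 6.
f'(x) = x*(x^2 - 10*x + 24)

Solve f'(x) = 0:
  Factor: x^3 - 10*x^2 + 24*x = x*(x - 6)*(x - 4) = 0.
  ⇒ x = 0, 4, 6

f''(x) = 3*x^2 - 20*x + 24
Second-derivative test at each critical point:
  f''(0) = 24 > 0 → local minimum
  f''(4) = -8 < 0 → local maximum
  f''(6) = 12 > 0 → local minimum

Critical points: x = 0 (local minimum); x = 4 (local maximum); x = 6 (local minimum)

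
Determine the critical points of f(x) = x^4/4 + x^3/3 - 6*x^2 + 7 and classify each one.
f'(x) = x*(x^2 + x - 12)

Solve f'(x) = 0:
  Factor: x^3 + x^2 - 12*x = x*(x - 3)*(x + 4) = 0.
  ⇒ x = -4, 0, 3

f''(x) = 3*x^2 + 2*x - 12
Second-derivative test at each critical point:
  f''(-4) = 28 > 0 → local minimum
  f''(0) = -12 < 0 → local maximum
  f''(3) = 21 > 0 → local minimum

Critical points: x = -4 (local minimum); x = 0 (local maximum); x = 3 (local minimum)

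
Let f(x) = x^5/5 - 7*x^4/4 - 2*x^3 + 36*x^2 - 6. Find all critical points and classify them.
f'(x) = x*(x^3 - 7*x^2 - 6*x + 72)

Solve f'(x) = 0:
  Factor: x^4 - 7*x^3 - 6*x^2 + 72*x = x*(x - 6)*(x - 4)*(x + 3) = 0.
  ⇒ x = -3, 0, 4, 6

f''(x) = 4*x^3 - 21*x^2 - 12*x + 72
Second-derivative test at each critical point:
  f''(-3) = -189 < 0 → local maximum
  f''(0) = 72 > 0 → local minimum
  f''(4) = -56 < 0 → local maximum
  f''(6) = 108 > 0 → local minimum

Critical points: x = -3 (local maximum); x = 0 (local minimum); x = 4 (local maximum); x = 6 (local minimum)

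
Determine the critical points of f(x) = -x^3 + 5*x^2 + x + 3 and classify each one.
f'(x) = -3*x^2 + 10*x + 1

Solve f'(x) = 0:
  3*x^2 - 10*x - 1 = 0 has no rational roots; quadratic formula: x = (10 ± √112)/6.
  ⇒ x = 5/3 - 2*sqrt(7)/3 ≈ -0.0972, 5/3 + 2*sqrt(7)/3 ≈ 3.4305

f''(x) = 10 - 6*x
Second-derivative test at each critical point:
  f''(-0.0972) = 10.5830 > 0 → local minimum
  f''(3.4305) = -10.5830 < 0 → local maximum

Critical points: x = 5/3 - 2*sqrt(7)/3 ≈ -0.0972 (local minimum); x = 5/3 + 2*sqrt(7)/3 ≈ 3.4305 (local maximum)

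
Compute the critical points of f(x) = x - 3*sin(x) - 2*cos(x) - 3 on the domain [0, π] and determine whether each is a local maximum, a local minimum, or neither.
f'(x) = 2*sin(x) - 3*cos(x) + 1

Solve f'(x) = 0 on [0, π]:
  f'(x) = 0 ⇔ 2*sin(x) - 3*cos(x) = -1. Write the left side as R·cos(x + φ) with R = √((-3)² + (-2)²) = sqrt(13), cos φ = -3*sqrt(13)/13, sin φ = -2*sqrt(13)/13; then cos(x + φ) = -sqrt(13)/13. Solve for x and keep the solutions lying in [0, π].
  ⇒ x = atan((-2 + 6*sqrt(3))/(3 + 4*sqrt(3))) ≈ 0.7018

f''(x) = 3*sin(x) + 2*cos(x)
Second-derivative test at each critical point:
  f''(0.7018) = 3.4641 > 0 → local minimum

Critical points: x = atan((-2 + 6*sqrt(3))/(3 + 4*sqrt(3))) ≈ 0.7018 (local minimum)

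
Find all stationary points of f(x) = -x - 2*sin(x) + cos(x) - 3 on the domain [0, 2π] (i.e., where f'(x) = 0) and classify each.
f'(x) = -sin(x) - 2*cos(x) - 1

Solve f'(x) = 0 on [0, 2π]:
  f'(x) = 0 ⇔ -sin(x) - 2*cos(x) = 1. Write the left side as R·cos(x + φ) with R = √((-2)² + 1²) = sqrt(5), cos φ = -2*sqrt(5)/5, sin φ = sqrt(5)/5; then cos(x + φ) = sqrt(5)/5. Solve for x and keep the solutions lying in [0, 2π].
  ⇒ x = pi - atan(3/4) ≈ 2.4981, 3*pi/2 ≈ 4.7124

f''(x) = 2*sin(x) - cos(x)
Second-derivative test at each critical point:
  f''(2.4981) = 2 > 0 → local minimum
  f''(4.7124) = -2 < 0 → local maximum

Critical points: x = pi - atan(3/4) ≈ 2.4981 (local minimum); x = 3*pi/2 ≈ 4.7124 (local maximum)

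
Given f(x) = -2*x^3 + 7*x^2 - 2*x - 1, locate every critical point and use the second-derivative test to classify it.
f'(x) = -6*x^2 + 14*x - 2

Solve f'(x) = 0:
  Factor: -6*x^2 + 14*x - 2 = -2*(3*x^2 - 7*x + 1); 3*x^2 - 7*x + 1 = 0 has no rational roots; quadratic formula: x = (7 ± √37)/6.
  ⇒ x = 7/6 - sqrt(37)/6 ≈ 0.1529, sqrt(37)/6 + 7/6 ≈ 2.1805

f''(x) = 14 - 12*x
Second-derivative test at each critical point:
  f''(0.1529) = 12.1655 > 0 → local minimum
  f''(2.1805) = -12.1655 < 0 → local maximum

Critical points: x = 7/6 - sqrt(37)/6 ≈ 0.1529 (local minimum); x = sqrt(37)/6 + 7/6 ≈ 2.1805 (local maximum)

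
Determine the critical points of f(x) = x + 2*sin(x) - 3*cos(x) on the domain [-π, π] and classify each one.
f'(x) = 3*sin(x) + 2*cos(x) + 1

Solve f'(x) = 0 on [-π, π]:
  f'(x) = 0 ⇔ 3*sin(x) + 2*cos(x) = -1. Write the left side as R·cos(x + φ) with R = √(2² + (-3)²) = sqrt(13), cos φ = 2*sqrt(13)/13, sin φ = -3*sqrt(13)/13; then cos(x + φ) = -sqrt(13)/13. Solve for x and keep the solutions lying in [-π, π].
  ⇒ x = atan((-4*sqrt(3) - 3)/(-2 + 6*sqrt(3))) ≈ -0.8690, atan((-3 + 4*sqrt(3))/(-6*sqrt(3) - 2)) + pi ≈ 2.8346

f''(x) = -2*sin(x) + 3*cos(x)
Second-derivative test at each critical point:
  f''(-0.8690) = 3.4641 > 0 → local minimum
  f''(2.8346) = -3.4641 < 0 → local maximum

Critical points: x = atan((-4*sqrt(3) - 3)/(-2 + 6*sqrt(3))) ≈ -0.8690 (local minimum); x = atan((-3 + 4*sqrt(3))/(-6*sqrt(3) - 2)) + pi ≈ 2.8346 (local maximum)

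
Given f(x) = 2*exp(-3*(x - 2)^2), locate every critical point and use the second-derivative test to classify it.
f'(x) = 12*(2 - x)*exp(-3*(x - 2)^2)

Solve f'(x) = 0:
  f'(x) = (24 - 12*x)·exp(-3*(x - 2)^2) and exp(-3*(x - 2)^2) > 0 for every x, so f'(x) = 0 ⇔ 24 - 12*x = 0.
  Factor: 24 - 12*x = -12*(x - 2) = 0.
  ⇒ x = 2

f''(x) = 12*(6*(x - 2)^2 - 1)*exp(-3*(x - 2)^2)
Second-derivative test at each critical point:
  f''(2) = -12 < 0 → local maximum

Critical points: x = 2 (local maximum)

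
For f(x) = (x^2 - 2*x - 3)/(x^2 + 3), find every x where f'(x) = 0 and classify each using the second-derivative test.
f'(x) = 2*(x^2 + 6*x - 3)/(x^4 + 6*x^2 + 9)

Solve f'(x) = 0:
  f'(x) = 2*(x^2 + 6*x - 3)/(x^2 + 3)^2; the denominator is positive wherever f is defined, so f'(x) = 0 ⇔ 2*x^2 + 12*x - 6 = 0.
  Factor: 2*x^2 + 12*x - 6 = 2*(x^2 + 6*x - 3); x^2 + 6*x - 3 = 0 has no rational roots; quadratic formula: x = (-6 ± √48)/2.
  ⇒ x = -2*sqrt(3) - 3 ≈ -6.4641, -3 + 2*sqrt(3) ≈ 0.4641

f''(x) = 4*(-x^3 - 9*x^2 + 9*x + 9)/(x^6 + 9*x^4 + 27*x^2 + 27)
Second-derivative test at each critical point:
  f''(-6.4641) = -0.0069 < 0 → local maximum
  f''(0.4641) = 1.3402 > 0 → local minimum

Critical points: x = -2*sqrt(3) - 3 ≈ -6.4641 (local maximum); x = -3 + 2*sqrt(3) ≈ 0.4641 (local minimum)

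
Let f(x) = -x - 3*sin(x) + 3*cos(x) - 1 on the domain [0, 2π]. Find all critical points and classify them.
f'(x) = -3*sqrt(2)*sin(x + pi/4) - 1

Solve f'(x) = 0 on [0, 2π]:
  f'(x) = 0 ⇔ -3*sin(x) - 3*cos(x) = 1. Write the left side as R·cos(x + φ) with R = √((-3)² + 3²) = 3*sqrt(2), cos φ = -sqrt(2)/2, sin φ = sqrt(2)/2; then cos(x + φ) = sqrt(2)/6. Solve for x and keep the solutions lying in [0, 2π].
  ⇒ x = atan((-1 + sqrt(17))/(-sqrt(17) - 1)) + pi ≈ 2.5941, atan((-sqrt(17) - 1)/(-1 + sqrt(17))) + 2*pi ≈ 5.2598

f''(x) = -3*sqrt(2)*cos(x + pi/4)
Second-derivative test at each critical point:
  f''(2.5941) = 4.1231 > 0 → local minimum
  f''(5.2598) = -4.1231 < 0 → local maximum

Critical points: x = atan((-1 + sqrt(17))/(-sqrt(17) - 1)) + pi ≈ 2.5941 (local minimum); x = atan((-sqrt(17) - 1)/(-1 + sqrt(17))) + 2*pi ≈ 5.2598 (local maximum)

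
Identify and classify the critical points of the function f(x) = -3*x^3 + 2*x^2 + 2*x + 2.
f'(x) = -9*x^2 + 4*x + 2

Solve f'(x) = 0:
  9*x^2 - 4*x - 2 = 0 has no rational roots; quadratic formula: x = (4 ± √88)/18.
  ⇒ x = 2/9 - sqrt(22)/9 ≈ -0.2989, 2/9 + sqrt(22)/9 ≈ 0.7434

f''(x) = 4 - 18*x
Second-derivative test at each critical point:
  f''(-0.2989) = 9.3808 > 0 → local minimum
  f''(0.7434) = -9.3808 < 0 → local maximum

Critical points: x = 2/9 - sqrt(22)/9 ≈ -0.2989 (local minimum); x = 2/9 + sqrt(22)/9 ≈ 0.7434 (local maximum)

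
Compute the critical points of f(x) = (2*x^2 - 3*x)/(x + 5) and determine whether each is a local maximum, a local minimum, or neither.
f'(x) = (2*x^2 + 20*x - 15)/(x^2 + 10*x + 25)

Solve f'(x) = 0:
  f'(x) = (2*x^2 + 20*x - 15)/(x + 5)^2; the denominator is positive wherever f is defined, so f'(x) = 0 ⇔ 2*x^2 + 20*x - 15 = 0.
  2*x^2 + 20*x - 15 = 0 has no rational roots; quadratic formula: x = (-20 ± √520)/4.
  ⇒ x = -sqrt(130)/2 - 5 ≈ -10.7009, -5 + sqrt(130)/2 ≈ 0.7009

f''(x) = 130/(x^3 + 15*x^2 + 75*x + 125)
Second-derivative test at each critical point:
  f''(-10.7009) = -0.7016 < 0 → local maximum
  f''(0.7009) = 0.7016 > 0 → local minimum

Critical points: x = -sqrt(130)/2 - 5 ≈ -10.7009 (local maximum); x = -5 + sqrt(130)/2 ≈ 0.7009 (local minimum)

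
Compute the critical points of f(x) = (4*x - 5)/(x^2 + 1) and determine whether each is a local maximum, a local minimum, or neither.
f'(x) = 2*(-2*x^2 + 5*x + 2)/(x^4 + 2*x^2 + 1)

Solve f'(x) = 0:
  f'(x) = -2*(2*x^2 - 5*x - 2)/(x^2 + 1)^2; the denominator is positive wherever f is defined, so f'(x) = 0 ⇔ -4*x^2 + 10*x + 4 = 0.
  Factor: -4*x^2 + 10*x + 4 = -2*(2*x^2 - 5*x - 2); 2*x^2 - 5*x - 2 = 0 has no rational roots; quadratic formula: x = (5 ± √41)/4.
  ⇒ x = 5/4 - sqrt(41)/4 ≈ -0.3508, 5/4 + sqrt(41)/4 ≈ 2.8508

f''(x) = 2*(4*x^2*(4*x - 5) + (5 - 12*x)*(x^2 + 1))/(x^2 + 1)^3
Second-derivative test at each critical point:
  f''(-0.3508) = 10.1537 > 0 → local minimum
  f''(2.8508) = -0.1537 < 0 → local maximum

Critical points: x = 5/4 - sqrt(41)/4 ≈ -0.3508 (local minimum); x = 5/4 + sqrt(41)/4 ≈ 2.8508 (local maximum)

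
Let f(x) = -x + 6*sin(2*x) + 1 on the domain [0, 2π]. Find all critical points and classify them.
f'(x) = 12*cos(2*x) - 1

Solve f'(x) = 0 on [0, 2π]:
  f'(x) = 0 ⇔ cos(2*x) = 1/12, i.e. 2*x = ±arccos(1/12) + 2nπ; keep the solutions lying in [0, 2π].
  ⇒ x = acos(1/12)/2 ≈ 0.7437, pi - acos(1/12)/2 ≈ 2.3979, acos(1/12)/2 + pi ≈ 3.8853, -acos(1/12)/2 + 2*pi ≈ 5.5395

f''(x) = -24*sin(2*x)
Second-derivative test at each critical point:
  f''(0.7437) = -23.9165 < 0 → local maximum
  f''(2.3979) = 23.9165 > 0 → local minimum
  f''(3.8853) = -23.9165 < 0 → local maximum
  f''(5.5395) = 23.9165 > 0 → local minimum

Critical points: x = acos(1/12)/2 ≈ 0.7437 (local maximum); x = pi - acos(1/12)/2 ≈ 2.3979 (local minimum); x = acos(1/12)/2 + pi ≈ 3.8853 (local maximum); x = -acos(1/12)/2 + 2*pi ≈ 5.5395 (local minimum)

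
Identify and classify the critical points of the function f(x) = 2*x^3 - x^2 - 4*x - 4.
f'(x) = 6*x^2 - 2*x - 4

Solve f'(x) = 0:
  Factor: 6*x^2 - 2*x - 4 = 2*(x - 1)*(3*x + 2) = 0.
  ⇒ x = -2/3, 1

f''(x) = 12*x - 2
Second-derivative test at each critical point:
  f''(-2/3) = -10 < 0 → local maximum
  f''(1) = 10 > 0 → local minimum

Critical points: x = -2/3 (local maximum); x = 1 (local minimum)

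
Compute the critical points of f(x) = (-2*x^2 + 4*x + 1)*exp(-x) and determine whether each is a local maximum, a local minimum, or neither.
f'(x) = (2*x^2 - 8*x + 3)*exp(-x)

Solve f'(x) = 0:
  f'(x) = (2*x^2 - 8*x + 3)·exp(-x) and exp(-x) > 0 for every x, so f'(x) = 0 ⇔ 2*x^2 - 8*x + 3 = 0.
  2*x^2 - 8*x + 3 = 0 has no rational roots; quadratic formula: x = (8 ± √40)/4.
  ⇒ x = 2 - sqrt(10)/2 ≈ 0.4189, sqrt(10)/2 + 2 ≈ 3.5811

f''(x) = (-2*x^2 + 12*x - 11)*exp(-x)
Second-derivative test at each critical point:
  f''(0.4189) = -4.1603 < 0 → local maximum
  f''(3.5811) = 0.1761 > 0 → local minimum

Critical points: x = 2 - sqrt(10)/2 ≈ 0.4189 (local maximum); x = sqrt(10)/2 + 2 ≈ 3.5811 (local minimum)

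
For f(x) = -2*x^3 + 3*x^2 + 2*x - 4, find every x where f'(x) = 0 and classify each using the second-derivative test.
f'(x) = -6*x^2 + 6*x + 2

Solve f'(x) = 0:
  Factor: -6*x^2 + 6*x + 2 = -2*(3*x^2 - 3*x - 1); 3*x^2 - 3*x - 1 = 0 has no rational roots; quadratic formula: x = (3 ± √21)/6.
  ⇒ x = 1/2 - sqrt(21)/6 ≈ -0.2638, 1/2 + sqrt(21)/6 ≈ 1.2638

f''(x) = 6 - 12*x
Second-derivative test at each critical point:
  f''(-0.2638) = 9.1652 > 0 → local minimum
  f''(1.2638) = -9.1652 < 0 → local maximum

Critical points: x = 1/2 - sqrt(21)/6 ≈ -0.2638 (local minimum); x = 1/2 + sqrt(21)/6 ≈ 1.2638 (local maximum)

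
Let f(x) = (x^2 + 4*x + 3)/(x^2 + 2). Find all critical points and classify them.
f'(x) = 2*(-2*x^2 - x + 4)/(x^4 + 4*x^2 + 4)

Solve f'(x) = 0:
  f'(x) = -2*(2*x^2 + x - 4)/(x^2 + 2)^2; the denominator is positive wherever f is defined, so f'(x) = 0 ⇔ -4*x^2 - 2*x + 8 = 0.
  Factor: -4*x^2 - 2*x + 8 = -2*(2*x^2 + x - 4); 2*x^2 + x - 4 = 0 has no rational roots; quadratic formula: x = (-1 ± √33)/4.
  ⇒ x = -sqrt(33)/4 - 1/4 ≈ -1.6861, -1/4 + sqrt(33)/4 ≈ 1.1861

f''(x) = 2*(4*x^3 + 3*x^2 - 24*x - 2)/(x^6 + 6*x^4 + 12*x^2 + 8)
Second-derivative test at each critical point:
  f''(-1.6861) = 0.4898 > 0 → local minimum
  f''(1.1861) = -0.9898 < 0 → local maximum

Critical points: x = -sqrt(33)/4 - 1/4 ≈ -1.6861 (local minimum); x = -1/4 + sqrt(33)/4 ≈ 1.1861 (local maximum)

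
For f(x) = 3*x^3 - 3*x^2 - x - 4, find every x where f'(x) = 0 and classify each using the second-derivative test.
f'(x) = 9*x^2 - 6*x - 1

Solve f'(x) = 0:
  9*x^2 - 6*x - 1 = 0 has no rational roots; quadratic formula: x = (6 ± √72)/18.
  ⇒ x = 1/3 - sqrt(2)/3 ≈ -0.1381, 1/3 + sqrt(2)/3 ≈ 0.8047

f''(x) = 18*x - 6
Second-derivative test at each critical point:
  f''(-0.1381) = -8.4853 < 0 → local maximum
  f''(0.8047) = 8.4853 > 0 → local minimum

Critical points: x = 1/3 - sqrt(2)/3 ≈ -0.1381 (local maximum); x = 1/3 + sqrt(2)/3 ≈ 0.8047 (local minimum)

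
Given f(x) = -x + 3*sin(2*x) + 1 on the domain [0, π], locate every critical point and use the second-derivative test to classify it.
f'(x) = 6*cos(2*x) - 1

Solve f'(x) = 0 on [0, π]:
  f'(x) = 0 ⇔ cos(2*x) = 1/6, i.e. 2*x = ±arccos(1/6) + 2nπ; keep the solutions lying in [0, π].
  ⇒ x = acos(1/6)/2 ≈ 0.7017, pi - acos(1/6)/2 ≈ 2.4399

f''(x) = -12*sin(2*x)
Second-derivative test at each critical point:
  f''(0.7017) = -11.8322 < 0 → local maximum
  f''(2.4399) = 11.8322 > 0 → local minimum

Critical points: x = acos(1/6)/2 ≈ 0.7017 (local maximum); x = pi - acos(1/6)/2 ≈ 2.4399 (local minimum)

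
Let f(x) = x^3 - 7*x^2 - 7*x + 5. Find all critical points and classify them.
f'(x) = 3*x^2 - 14*x - 7

Solve f'(x) = 0:
  3*x^2 - 14*x - 7 = 0 has no rational roots; quadratic formula: x = (14 ± √280)/6.
  ⇒ x = 7/3 - sqrt(70)/3 ≈ -0.4555, 7/3 + sqrt(70)/3 ≈ 5.1222

f''(x) = 6*x - 14
Second-derivative test at each critical point:
  f''(-0.4555) = -16.7332 < 0 → local maximum
  f''(5.1222) = 16.7332 > 0 → local minimum

Critical points: x = 7/3 - sqrt(70)/3 ≈ -0.4555 (local maximum); x = 7/3 + sqrt(70)/3 ≈ 5.1222 (local minimum)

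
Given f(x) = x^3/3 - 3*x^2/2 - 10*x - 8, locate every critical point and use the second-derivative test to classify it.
f'(x) = x^2 - 3*x - 10

Solve f'(x) = 0:
  Factor: x^2 - 3*x - 10 = (x - 5)*(x + 2) = 0.
  ⇒ x = -2, 5

f''(x) = 2*x - 3
Second-derivative test at each critical point:
  f''(-2) = -7 < 0 → local maximum
  f''(5) = 7 > 0 → local minimum

Critical points: x = -2 (local maximum); x = 5 (local minimum)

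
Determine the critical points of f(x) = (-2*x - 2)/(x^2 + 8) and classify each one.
f'(x) = 2*(-x^2 + 2*x*(x + 1) - 8)/(x^2 + 8)^2

Solve f'(x) = 0:
  f'(x) = 2*(x - 2)*(x + 4)/(x^2 + 8)^2; the denominator is positive wherever f is defined, so f'(x) = 0 ⇔ 2*x^2 + 4*x - 16 = 0.
  Factor: 2*x^2 + 4*x - 16 = 2*(x - 2)*(x + 4) = 0.
  ⇒ x = -4, 2

f''(x) = 4*(-4*x^2*(x + 1) + (3*x + 1)*(x^2 + 8))/(x^2 + 8)^3
Second-derivative test at each critical point:
  f''(-4) = -1/48 < 0 → local maximum
  f''(2) = 1/12 > 0 → local minimum

Critical points: x = -4 (local maximum); x = 2 (local minimum)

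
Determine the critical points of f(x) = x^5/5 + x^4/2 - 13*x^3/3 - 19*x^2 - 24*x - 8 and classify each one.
f'(x) = x^4 + 2*x^3 - 13*x^2 - 38*x - 24

Solve f'(x) = 0:
  Factor: x^4 + 2*x^3 - 13*x^2 - 38*x - 24 = (x - 4)*(x + 1)*(x + 2)*(x + 3) = 0.
  ⇒ x = -3, -2, -1, 4

f''(x) = 4*x^3 + 6*x^2 - 26*x - 38
Second-derivative test at each critical point:
  f''(-3) = -14 < 0 → local maximum
  f''(-2) = 6 > 0 → local minimum
  f''(-1) = -10 < 0 → local maximum
  f''(4) = 210 > 0 → local minimum

Critical points: x = -3 (local maximum); x = -2 (local minimum); x = -1 (local maximum); x = 4 (local minimum)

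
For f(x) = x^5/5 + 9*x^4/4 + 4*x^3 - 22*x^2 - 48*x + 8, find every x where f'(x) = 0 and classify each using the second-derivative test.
f'(x) = x^4 + 9*x^3 + 12*x^2 - 44*x - 48

Solve f'(x) = 0:
  Factor: x^4 + 9*x^3 + 12*x^2 - 44*x - 48 = (x - 2)*(x + 1)*(x + 4)*(x + 6) = 0.
  ⇒ x = -6, -4, -1, 2

f''(x) = 4*x^3 + 27*x^2 + 24*x - 44
Second-derivative test at each critical point:
  f''(-6) = -80 < 0 → local maximum
  f''(-4) = 36 > 0 → local minimum
  f''(-1) = -45 < 0 → local maximum
  f''(2) = 144 > 0 → local minimum

Critical points: x = -6 (local maximum); x = -4 (local minimum); x = -1 (local maximum); x = 2 (local minimum)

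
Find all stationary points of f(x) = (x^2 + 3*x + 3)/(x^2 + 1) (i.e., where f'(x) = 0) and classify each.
f'(x) = (-3*x^2 - 4*x + 3)/(x^4 + 2*x^2 + 1)

Solve f'(x) = 0:
  f'(x) = -(3*x^2 + 4*x - 3)/(x^2 + 1)^2; the denominator is positive wherever f is defined, so f'(x) = 0 ⇔ -3*x^2 - 4*x + 3 = 0.
  3*x^2 + 4*x - 3 = 0 has no rational roots; quadratic formula: x = (-4 ± √52)/6.
  ⇒ x = -sqrt(13)/3 - 2/3 ≈ -1.8685, -2/3 + sqrt(13)/3 ≈ 0.5352

f''(x) = 2*(3*x^3 + 6*x^2 - 9*x - 2)/(x^6 + 3*x^4 + 3*x^2 + 1)
Second-derivative test at each critical point:
  f''(-1.8685) = 0.3575 > 0 → local minimum
  f''(0.5352) = -4.3575 < 0 → local maximum

Critical points: x = -sqrt(13)/3 - 2/3 ≈ -1.8685 (local minimum); x = -2/3 + sqrt(13)/3 ≈ 0.5352 (local maximum)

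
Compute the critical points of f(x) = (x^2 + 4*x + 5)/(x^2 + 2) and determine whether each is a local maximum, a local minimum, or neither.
f'(x) = 2*(-2*x^2 - 3*x + 4)/(x^4 + 4*x^2 + 4)

Solve f'(x) = 0:
  f'(x) = -2*(2*x^2 + 3*x - 4)/(x^2 + 2)^2; the denominator is positive wherever f is defined, so f'(x) = 0 ⇔ -4*x^2 - 6*x + 8 = 0.
  Factor: -4*x^2 - 6*x + 8 = -2*(2*x^2 + 3*x - 4); 2*x^2 + 3*x - 4 = 0 has no rational roots; quadratic formula: x = (-3 ± √41)/4.
  ⇒ x = -sqrt(41)/4 - 3/4 ≈ -2.3508, -3/4 + sqrt(41)/4 ≈ 0.8508

f''(x) = 2*(4*x^3 + 9*x^2 - 24*x - 6)/(x^6 + 6*x^4 + 12*x^2 + 8)
Second-derivative test at each critical point:
  f''(-2.3508) = 0.2261 > 0 → local minimum
  f''(0.8508) = -1.7261 < 0 → local maximum

Critical points: x = -sqrt(41)/4 - 3/4 ≈ -2.3508 (local minimum); x = -3/4 + sqrt(41)/4 ≈ 0.8508 (local maximum)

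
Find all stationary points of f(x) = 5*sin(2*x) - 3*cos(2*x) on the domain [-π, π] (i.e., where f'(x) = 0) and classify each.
f'(x) = 6*sin(2*x) + 10*cos(2*x)

Solve f'(x) = 0 on [-π, π]:
  f'(x) = 0 ⇔ 5*cos(2*x) = -3*sin(2*x) ⇔ tan(2*x) = -5/3, i.e. 2*x = arctan(-5/3) + nπ; keep the solutions lying in [-π, π].
  ⇒ x = -pi/2 - atan(5/3)/2 ≈ -2.0860, -atan(5/3)/2 ≈ -0.5152, -atan(5/3)/2 + pi/2 ≈ 1.0556, pi - atan(5/3)/2 ≈ 2.6264

f''(x) = -20*sin(2*x) + 12*cos(2*x)
Second-derivative test at each critical point:
  f''(-2.0860) = -23.3238 < 0 → local maximum
  f''(-0.5152) = 23.3238 > 0 → local minimum
  f''(1.0556) = -23.3238 < 0 → local maximum
  f''(2.6264) = 23.3238 > 0 → local minimum

Critical points: x = -pi/2 - atan(5/3)/2 ≈ -2.0860 (local maximum); x = -atan(5/3)/2 ≈ -0.5152 (local minimum); x = -atan(5/3)/2 + pi/2 ≈ 1.0556 (local maximum); x = pi - atan(5/3)/2 ≈ 2.6264 (local minimum)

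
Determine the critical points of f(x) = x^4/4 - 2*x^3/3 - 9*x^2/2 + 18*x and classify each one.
f'(x) = x^3 - 2*x^2 - 9*x + 18

Solve f'(x) = 0:
  Factor: x^3 - 2*x^2 - 9*x + 18 = (x - 3)*(x - 2)*(x + 3) = 0.
  ⇒ x = -3, 2, 3

f''(x) = 3*x^2 - 4*x - 9
Second-derivative test at each critical point:
  f''(-3) = 30 > 0 → local minimum
  f''(2) = -5 < 0 → local maximum
  f''(3) = 6 > 0 → local minimum

Critical points: x = -3 (local minimum); x = 2 (local maximum); x = 3 (local minimum)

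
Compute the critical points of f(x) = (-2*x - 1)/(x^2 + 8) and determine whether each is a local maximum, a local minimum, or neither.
f'(x) = 2*(x^2 + x - 8)/(x^4 + 16*x^2 + 64)

Solve f'(x) = 0:
  f'(x) = 2*(x^2 + x - 8)/(x^2 + 8)^2; the denominator is positive wherever f is defined, so f'(x) = 0 ⇔ 2*x^2 + 2*x - 16 = 0.
  Factor: 2*x^2 + 2*x - 16 = 2*(x^2 + x - 8); x^2 + x - 8 = 0 has no rational roots; quadratic formula: x = (-1 ± √33)/2.
  ⇒ x = -sqrt(33)/2 - 1/2 ≈ -3.3723, -1/2 + sqrt(33)/2 ≈ 2.3723

f''(x) = 2*(-4*x^2*(2*x + 1) + (6*x + 1)*(x^2 + 8))/(x^2 + 8)^3
Second-derivative test at each critical point:
  f''(-3.3723) = -0.0306 < 0 → local maximum
  f''(2.3723) = 0.0619 > 0 → local minimum

Critical points: x = -sqrt(33)/2 - 1/2 ≈ -3.3723 (local maximum); x = -1/2 + sqrt(33)/2 ≈ 2.3723 (local minimum)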